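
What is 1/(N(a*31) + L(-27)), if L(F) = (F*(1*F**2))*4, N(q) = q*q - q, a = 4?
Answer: -1/63480 ≈ -1.5753e-5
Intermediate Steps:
N(q) = q**2 - q
L(F) = 4*F**3 (L(F) = (F*F**2)*4 = F**3*4 = 4*F**3)
1/(N(a*31) + L(-27)) = 1/((4*31)*(-1 + 4*31) + 4*(-27)**3) = 1/(124*(-1 + 124) + 4*(-19683)) = 1/(124*123 - 78732) = 1/(15252 - 78732) = 1/(-63480) = -1/63480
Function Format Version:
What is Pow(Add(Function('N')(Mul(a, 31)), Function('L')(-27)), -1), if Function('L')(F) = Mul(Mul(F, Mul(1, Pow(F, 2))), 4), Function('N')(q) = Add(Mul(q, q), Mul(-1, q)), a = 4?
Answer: Rational(-1, 63480) ≈ -1.5753e-5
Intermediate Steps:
Function('N')(q) = Add(Pow(q, 2), Mul(-1, q))
Function('L')(F) = Mul(4, Pow(F, 3)) (Function('L')(F) = Mul(Mul(F, Pow(F, 2)), 4) = Mul(Pow(F, 3), 4) = Mul(4, Pow(F, 3)))
Pow(Add(Function('N')(Mul(a, 31)), Function('L')(-27)), -1) = Pow(Add(Mul(Mul(4, 31), Add(-1, Mul(4, 31))), Mul(4, Pow(-27, 3))), -1) = Pow(Add(Mul(124, Add(-1, 124)), Mul(4, -19683)), -1) = Pow(Add(Mul(124, 123), -78732), -1) = Pow(Add(15252, -78732), -1) = Pow(-63480, -1) = Rational(-1, 63480)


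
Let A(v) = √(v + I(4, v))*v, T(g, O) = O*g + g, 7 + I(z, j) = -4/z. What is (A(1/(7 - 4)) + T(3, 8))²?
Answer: (243 + I*√69)²/81 ≈ 728.15 + 49.84*I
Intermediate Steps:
I(z, j) = -7 - 4/z
T(g, O) = g + O*g
A(v) = v*√(-8 + v) (A(v) = √(v + (-7 - 4/4))*v = √(v + (-7 - 4*¼))*v = √(v + (-7 - 1))*v = √(v - 8)*v = √(-8 + v)*v = v*√(-8 + v))
(A(1/(7 - 4)) + T(3, 8))² = (√(-8 + 1/(7 - 4))/(7 - 4) + 3*(1 + 8))² = (√(-8 + 1/3)/3 + 3*9)² = (√(-8 + ⅓)/3 + 27)² = (√(-23/3)/3 + 27)² = ((I*√69/3)/3 + 27)² = (I*√69/9 + 27)² = (27 + I*√69/9)²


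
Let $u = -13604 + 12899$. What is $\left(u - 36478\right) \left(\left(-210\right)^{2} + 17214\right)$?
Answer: $-2279838462$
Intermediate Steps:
$u = -705$
$\left(u - 36478\right) \left(\left(-210\right)^{2} + 17214\right) = \left(-705 - 36478\right) \left(\left(-210\right)^{2} + 17214\right) = - 37183 \left(44100 + 17214\right) = \left(-37183\right) 61314 = -2279838462$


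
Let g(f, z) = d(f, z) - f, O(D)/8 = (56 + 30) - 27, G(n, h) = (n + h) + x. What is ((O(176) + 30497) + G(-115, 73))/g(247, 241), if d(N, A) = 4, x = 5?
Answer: -30932/243 ≈ -127.29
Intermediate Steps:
G(n, h) = 5 + h + n (G(n, h) = (n + h) + 5 = (h + n) + 5 = 5 + h + n)
O(D) = 472 (O(D) = 8*((56 + 30) - 27) = 8*(86 - 27) = 8*59 = 472)
g(f, z) = 4 - f
((O(176) + 30497) + G(-115, 73))/g(247, 241) = ((472 + 30497) + (5 + 73 - 115))/(4 - 1*247) = (30969 - 37)/(4 - 247) = 30932/(-243) = 30932*(-1/243) = -30932/243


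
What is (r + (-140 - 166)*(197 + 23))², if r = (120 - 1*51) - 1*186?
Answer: 4547748969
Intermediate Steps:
r = -117 (r = (120 - 51) - 186 = 69 - 186 = -117)
(r + (-140 - 166)*(197 + 23))² = (-117 + (-140 - 166)*(197 + 23))² = (-117 - 306*220)² = (-117 - 67320)² = (-67437)² = 4547748969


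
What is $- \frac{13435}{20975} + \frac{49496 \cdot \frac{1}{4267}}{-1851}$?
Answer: $- \frac{21430144799}{33133020315} \approx -0.64679$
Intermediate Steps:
$- \frac{13435}{20975} + \frac{49496 \cdot \frac{1}{4267}}{-1851} = \left(-13435\right) \frac{1}{20975} + 49496 \cdot \frac{1}{4267} \left(- \frac{1}{1851}\right) = - \frac{2687}{4195} + \frac{49496}{4267} \left(- \frac{1}{1851}\right) = - \frac{2687}{4195} - \frac{49496}{7898217} = - \frac{21430144799}{33133020315}$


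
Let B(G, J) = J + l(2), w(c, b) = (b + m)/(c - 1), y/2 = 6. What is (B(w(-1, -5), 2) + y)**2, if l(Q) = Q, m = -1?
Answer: 256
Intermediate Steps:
y = 12 (y = 2*6 = 12)
w(c, b) = (-1 + b)/(-1 + c) (w(c, b) = (b - 1)/(c - 1) = (-1 + b)/(-1 + c))
B(G, J) = 2 + J (B(G, J) = J + 2 = 2 + J)
(B(w(-1, -5), 2) + y)**2 = ((2 + 2) + 12)**2 = (4 + 12)**2 = 16**2 = 256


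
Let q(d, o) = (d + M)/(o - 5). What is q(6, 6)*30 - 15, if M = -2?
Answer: 105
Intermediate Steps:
q(d, o) = (-2 + d)/(-5 + o) (q(d, o) = (d - 2)/(o - 5) = (-2 + d)/(-5 + o))
q(6, 6)*30 - 15 = ((-2 + 6)/(-5 + 6))*30 - 15 = (4/1)*30 - 15 = (1*4)*30 - 15 = 4*30 - 15 = 120 - 15 = 105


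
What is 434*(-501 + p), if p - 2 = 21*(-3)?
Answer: -243908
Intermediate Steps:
p = -61 (p = 2 + 21*(-3) = 2 - 63 = -61)
434*(-501 + p) = 434*(-501 - 61) = 434*(-562) = -243908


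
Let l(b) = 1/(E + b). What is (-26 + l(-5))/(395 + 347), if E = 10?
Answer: -129/3710 ≈ -0.034771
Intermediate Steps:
l(b) = 1/(10 + b)
(-26 + l(-5))/(395 + 347) = (-26 + 1/(10 - 5))/(395 + 347) = (-26 + 1/5)/742 = (-26 + ⅕)*(1/742) = -129/5*1/742 = -129/3710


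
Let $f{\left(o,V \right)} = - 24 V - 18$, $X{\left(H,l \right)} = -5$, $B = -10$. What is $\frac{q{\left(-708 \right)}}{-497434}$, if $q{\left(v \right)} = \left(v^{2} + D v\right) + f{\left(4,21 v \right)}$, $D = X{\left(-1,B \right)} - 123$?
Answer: $- \frac{474351}{248717} \approx -1.9072$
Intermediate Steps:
$f{\left(o,V \right)} = -18 - 24 V$
$D = -128$ ($D = -5 - 123 = -128$)
$q{\left(v \right)} = -18 + v^{2} - 632 v$ ($q{\left(v \right)} = \left(v^{2} - 128 v\right) - \left(18 + 24 \cdot 21 v\right) = \left(v^{2} - 128 v\right) - \left(18 + 504 v\right) = -18 + v^{2} - 632 v$)
$\frac{q{\left(-708 \right)}}{-497434} = \frac{-18 + \left(-708\right)^{2} - -447456}{-497434} = \left(-18 + 501264 + 447456\right) \left(- \frac{1}{497434}\right) = 948702 \left(- \frac{1}{497434}\right) = - \frac{474351}{248717}$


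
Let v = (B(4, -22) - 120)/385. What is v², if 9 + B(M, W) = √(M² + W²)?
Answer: 17141/148225 - 516*√5/29645 ≈ 0.076721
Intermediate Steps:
B(M, W) = -9 + √(M² + W²)
v = -129/385 + 2*√5/77 (v = ((-9 + √(4² + (-22)²)) - 120)/385 = ((-9 + √(16 + 484)) - 120)*(1/385) = ((-9 + √500) - 120)*(1/385) = ((-9 + 10*√5) - 120)*(1/385) = (-129 + 10*√5)*(1/385) = -129/385 + 2*√5/77 ≈ -0.27699)
v² = (-129/385 + 2*√5/77)²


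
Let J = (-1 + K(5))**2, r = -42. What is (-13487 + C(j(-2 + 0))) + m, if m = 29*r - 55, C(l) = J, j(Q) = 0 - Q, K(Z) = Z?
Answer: -14744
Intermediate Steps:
j(Q) = -Q
J = 16 (J = (-1 + 5)**2 = 4**2 = 16)
C(l) = 16
m = -1273 (m = 29*(-42) - 55 = -1218 - 55 = -1273)
(-13487 + C(j(-2 + 0))) + m = (-13487 + 16) - 1273 = -13471 - 1273 = -14744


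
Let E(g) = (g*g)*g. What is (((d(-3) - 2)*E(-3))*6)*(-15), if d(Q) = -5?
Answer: -17010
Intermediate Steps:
E(g) = g³ (E(g) = g²*g = g³)
(((d(-3) - 2)*E(-3))*6)*(-15) = (((-5 - 2)*(-3)³)*6)*(-15) = (-7*(-27)*6)*(-15) = (189*6)*(-15) = 1134*(-15) = -17010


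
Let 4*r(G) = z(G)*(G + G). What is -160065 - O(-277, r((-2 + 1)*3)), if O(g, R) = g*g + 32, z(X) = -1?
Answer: -236826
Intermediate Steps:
r(G) = -G/2 (r(G) = (-(G + G))/4 = (-2*G)/4 = -G/2)
O(g, R) = 32 + g² (O(g, R) = g² + 32 = 32 + g²)
-160065 - O(-277, r((-2 + 1)*3)) = -160065 - (32 + (-277)²) = -160065 - (32 + 76729) = -160065 - 1*76761 = -160065 - 76761 = -236826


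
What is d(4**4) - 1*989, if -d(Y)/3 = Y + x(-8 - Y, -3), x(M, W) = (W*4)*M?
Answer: -11261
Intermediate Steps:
x(M, W) = 4*M*W (x(M, W) = (4*W)*M = 4*M*W)
d(Y) = -288 - 39*Y (d(Y) = -3*(Y + 4*(-8 - Y)*(-3)) = -3*(Y + (96 + 12*Y)) = -3*(96 + 13*Y) = -288 - 39*Y)
d(4**4) - 1*989 = (-288 - 39*4**4) - 1*989 = (-288 - 39*256) - 989 = (-288 - 9984) - 989 = -10272 - 989 = -11261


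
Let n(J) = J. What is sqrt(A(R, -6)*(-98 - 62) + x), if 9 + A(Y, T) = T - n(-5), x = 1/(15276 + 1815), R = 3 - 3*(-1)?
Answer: sqrt(5769921811)/1899 ≈ 40.000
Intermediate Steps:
R = 6 (R = 3 + 3 = 6)
x = 1/17091 ≈ 5.8510e-5
A(Y, T) = -4 + T (A(Y, T) = -9 + (T - 1*(-5)) = -9 + (T + 5) = -9 + (5 + T) = -4 + T)
sqrt(A(R, -6)*(-98 - 62) + x) = sqrt((-4 - 6)*(-98 - 62) + 1/17091) = sqrt(-10*(-160) + 1/17091) = sqrt(1600 + 1/17091) = sqrt(27345601/17091) = sqrt(5769921811)/1899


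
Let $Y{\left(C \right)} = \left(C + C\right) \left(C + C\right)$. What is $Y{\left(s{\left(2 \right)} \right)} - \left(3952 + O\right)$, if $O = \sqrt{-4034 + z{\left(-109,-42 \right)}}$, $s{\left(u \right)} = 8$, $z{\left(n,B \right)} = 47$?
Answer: $-3696 - 3 i \sqrt{443} \approx -3696.0 - 63.143 i$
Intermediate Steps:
$Y{\left(C \right)} = 4 C^{2}$ ($Y{\left(C \right)} = 2 C 2 C = 4 C^{2}$)
$O = 3 i \sqrt{443}$ ($O = \sqrt{-4034 + 47} = \sqrt{-3987} = 3 i \sqrt{443} \approx 63.143 i$)
$Y{\left(s{\left(2 \right)} \right)} - \left(3952 + O\right) = 4 \cdot 8^{2} + \left(76 \left(-52\right) - 3 i \sqrt{443}\right) = 4 \cdot 64 - \left(3952 + 3 i \sqrt{443}\right) = 256 - \left(3952 + 3 i \sqrt{443}\right) = -3696 - 3 i \sqrt{443}$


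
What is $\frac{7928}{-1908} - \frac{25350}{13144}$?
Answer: $- \frac{359843}{59148} \approx -6.0838$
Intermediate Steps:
$\frac{7928}{-1908} - \frac{25350}{13144} = 7928 \left(- \frac{1}{1908}\right) - \frac{12675}{6572} = - \frac{1982}{477} - \frac{12675}{6572} = - \frac{359843}{59148}$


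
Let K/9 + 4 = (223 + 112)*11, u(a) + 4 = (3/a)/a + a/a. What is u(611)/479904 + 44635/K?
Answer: 333195458003875/247305557174364 ≈ 1.3473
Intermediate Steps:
u(a) = -3 + 3/a² (u(a) = -4 + ((3/a)/a + a/a) = -4 + (3/a² + 1) = -4 + (1 + 3/a²) = -3 + 3/a²)
K = 33129 (K = -36 + 9*((223 + 112)*11) = -36 + 9*(335*11) = -36 + 9*3685 = -36 + 33165 = 33129)
u(611)/479904 + 44635/K = (-3 + 3/611²)/479904 + 44635/33129 = (-3 + 3*(1/373321))*(1/479904) + 44635*(1/33129) = (-3 + 3/373321)*(1/479904) + 44635/33129 = -1119960/373321*1/479904 + 44635/33129 = -46665/7464926716 + 44635/33129 = 333195458003875/247305557174364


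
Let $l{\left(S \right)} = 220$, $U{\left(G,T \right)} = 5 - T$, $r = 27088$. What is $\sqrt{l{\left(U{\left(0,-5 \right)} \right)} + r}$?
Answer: $2 \sqrt{6827} \approx 165.25$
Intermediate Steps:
$\sqrt{l{\left(U{\left(0,-5 \right)} \right)} + r} = \sqrt{220 + 27088} = \sqrt{27308} = 2 \sqrt{6827}$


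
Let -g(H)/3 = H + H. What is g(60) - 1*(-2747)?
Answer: 2387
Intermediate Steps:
g(H) = -6*H (g(H) = -3*(H + H) = -6*H)
g(60) - 1*(-2747) = -6*60 - 1*(-2747) = -360 + 2747 = 2387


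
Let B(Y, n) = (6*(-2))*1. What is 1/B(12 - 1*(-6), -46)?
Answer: -1/12 ≈ -0.083333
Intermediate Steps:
B(Y, n) = -12 (B(Y, n) = -12*1 = -12)
1/B(12 - 1*(-6), -46) = 1/(-12) = -1/12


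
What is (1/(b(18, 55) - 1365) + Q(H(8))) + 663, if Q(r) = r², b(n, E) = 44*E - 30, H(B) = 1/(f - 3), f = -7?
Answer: 543669/820 ≈ 663.01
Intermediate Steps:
H(B) = -⅒ (H(B) = 1/(-7 - 3) = 1/(-10) = -⅒)
b(n, E) = -30 + 44*E
(1/(b(18, 55) - 1365) + Q(H(8))) + 663 = (1/((-30 + 44*55) - 1365) + (-⅒)²) + 663 = (1/((-30 + 2420) - 1365) + 1/100) + 663 = (1/(2390 - 1365) + 1/100) + 663 = (1/1025 + 1/100) + 663 = 9/820 + 663 = 543669/820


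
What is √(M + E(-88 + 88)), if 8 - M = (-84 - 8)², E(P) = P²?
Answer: 2*I*√2114 ≈ 91.957*I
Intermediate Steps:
M = -8456 (M = 8 - (-84 - 8)² = 8 - 1*(-92)² = 8 - 1*8464 = 8 - 8464 = -8456)
√(M + E(-88 + 88)) = √(-8456 + (-88 + 88)²) = √(-8456 + 0²) = √(-8456 + 0) = √(-8456) = 2*I*√2114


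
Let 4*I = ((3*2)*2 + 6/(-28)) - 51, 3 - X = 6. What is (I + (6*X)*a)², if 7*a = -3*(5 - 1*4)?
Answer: 13689/3136 ≈ 4.3651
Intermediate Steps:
X = -3 (X = 3 - 1*6 = 3 - 6 = -3)
a = -3/7 (a = (-3*(5 - 1*4))/7 = (-3*(5 - 4))/7 = (-3*1)/7 = (⅐)*(-3) = -3/7 ≈ -0.42857)
I = -549/56 (I = (((3*2)*2 + 6/(-28)) - 51)/4 = ((6*2 + 6*(-1/28)) - 51)/4 = ((12 - 3/14) - 51)/4 = (165/14 - 51)/4 = (¼)*(-549/14) = -549/56 ≈ -9.8036)
(I + (6*X)*a)² = (-549/56 + (6*(-3))*(-3/7))² = (-549/56 - 18*(-3/7))² = (-549/56 + 54/7)² = (-117/56)² = 13689/3136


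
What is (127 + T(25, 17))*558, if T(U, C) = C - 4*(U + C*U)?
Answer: -924048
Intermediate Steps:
T(U, C) = C - 4*U - 4*C*U (T(U, C) = C + (-4*U - 4*C*U) = C - 4*U - 4*C*U)
(127 + T(25, 17))*558 = (127 + (17 - 4*25 - 4*17*25))*558 = (127 + (17 - 100 - 1700))*558 = (127 - 1783)*558 = -1656*558 = -924048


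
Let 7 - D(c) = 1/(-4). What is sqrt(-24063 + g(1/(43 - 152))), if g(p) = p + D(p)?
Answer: I*sqrt(1143225899)/218 ≈ 155.1*I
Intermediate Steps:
D(c) = 29/4 (D(c) = 7 - 1/(-4) = 7 - 1*(-1/4) = 7 + 1/4 = 29/4)
g(p) = 29/4 + p (g(p) = p + 29/4 = 29/4 + p)
sqrt(-24063 + g(1/(43 - 152))) = sqrt(-24063 + (29/4 + 1/(43 - 152))) = sqrt(-24063 + (29/4 + 1/(-109))) = sqrt(-24063 + (29/4 - 1/109)) = sqrt(-24063 + 3157/436) = sqrt(-10488311/436) = I*sqrt(1143225899)/218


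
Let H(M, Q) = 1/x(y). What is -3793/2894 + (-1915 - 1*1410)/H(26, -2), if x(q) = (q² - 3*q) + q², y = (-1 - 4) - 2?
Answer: -1145087243/2894 ≈ -3.9568e+5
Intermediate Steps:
y = -7 (y = -5 - 2 = -7)
x(q) = -3*q + 2*q²
H(M, Q) = 1/119 (H(M, Q) = 1/(-7*(-3 + 2*(-7))) = 1/(-7*(-3 - 14)) = 1/(-7*(-17)) = 1/119)
-3793/2894 + (-1915 - 1*1410)/H(26, -2) = -3793/2894 + (-1915 - 1*1410)/(1/119) = -3793*1/2894 + (-1915 - 1410)*119 = -3793/2894 - 3325*119 = -3793/2894 - 395675 = -1145087243/2894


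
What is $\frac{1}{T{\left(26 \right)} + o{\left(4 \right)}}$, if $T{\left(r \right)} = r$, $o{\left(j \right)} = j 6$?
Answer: $\frac{1}{50} \approx 0.02$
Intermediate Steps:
$o{\left(j \right)} = 6 j$
$\frac{1}{T{\left(26 \right)} + o{\left(4 \right)}} = \frac{1}{26 + 6 \cdot 4} = \frac{1}{26 + 24} = \frac{1}{50}$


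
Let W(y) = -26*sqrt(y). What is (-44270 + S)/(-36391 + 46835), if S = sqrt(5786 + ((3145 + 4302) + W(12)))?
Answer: -22135/5222 + sqrt(13233 - 52*sqrt(3))/10444 ≈ -4.2278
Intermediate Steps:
S = sqrt(13233 - 52*sqrt(3)) (S = sqrt(5786 + ((3145 + 4302) - 52*sqrt(3))) = sqrt(5786 + (7447 - 52*sqrt(3))) = sqrt(13233 - 52*sqrt(3)) ≈ 114.64)
(-44270 + S)/(-36391 + 46835) = (-44270 + sqrt(13233 - 52*sqrt(3)))/(-36391 + 46835) = (-44270 + sqrt(13233 - 52*sqrt(3)))/10444 = (-44270 + sqrt(13233 - 52*sqrt(3)))*(1/10444) = -22135/5222 + sqrt(13233 - 52*sqrt(3))/10444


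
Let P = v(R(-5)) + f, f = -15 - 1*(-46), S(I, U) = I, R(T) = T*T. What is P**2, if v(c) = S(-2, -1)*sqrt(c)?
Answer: 441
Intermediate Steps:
R(T) = T**2
v(c) = -2*sqrt(c)
f = 31 (f = -15 + 46 = 31)
P = 21 (P = -2*sqrt((-5)**2) + 31 = -2*sqrt(25) + 31 = -2*5 + 31 = -10 + 31 = 21)
P**2 = 21**2 = 441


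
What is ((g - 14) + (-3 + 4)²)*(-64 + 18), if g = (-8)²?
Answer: -2346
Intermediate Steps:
g = 64
((g - 14) + (-3 + 4)²)*(-64 + 18) = ((64 - 14) + (-3 + 4)²)*(-64 + 18) = (50 + 1²)*(-46) = (50 + 1)*(-46) = 51*(-46) = -2346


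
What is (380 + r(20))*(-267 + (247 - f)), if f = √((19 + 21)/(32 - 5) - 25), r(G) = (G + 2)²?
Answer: -17280 - 96*I*√1905 ≈ -17280.0 - 4190.0*I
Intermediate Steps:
r(G) = (2 + G)²
f = I*√1905/9 (f = √(40/27 - 25) = √(-635/27) = I*√1905/9 ≈ 4.8496*I)
(380 + r(20))*(-267 + (247 - f)) = (380 + (2 + 20)²)*(-267 + (247 - I*√1905/9)) = (380 + 22²)*(-267 + (247 - I*√1905/9)) = (380 + 484)*(-20 - I*√1905/9) = 864*(-20 - I*√1905/9) = -17280 - 96*I*√1905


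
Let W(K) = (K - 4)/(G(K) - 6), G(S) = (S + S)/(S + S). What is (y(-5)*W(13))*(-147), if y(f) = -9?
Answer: -11907/5 ≈ -2381.4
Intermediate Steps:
G(S) = 1 (G(S) = (2*S)/((2*S)) = (2*S)*(1/(2*S)) = 1)
W(K) = 4/5 - K/5 (W(K) = (K - 4)/(1 - 6) = (-4 + K)/(-5) = (-4 + K)*(-1/5) = 4/5 - K/5)
(y(-5)*W(13))*(-147) = -9*(4/5 - 1/5*13)*(-147) = -9*(4/5 - 13/5)*(-147) = -9*(-9/5)*(-147) = (81/5)*(-147) = -11907/5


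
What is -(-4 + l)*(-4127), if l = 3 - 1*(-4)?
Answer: 12381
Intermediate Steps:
l = 7 (l = 3 + 4 = 7)
-(-4 + l)*(-4127) = -(-4 + 7)*(-4127) = -1*3*(-4127) = -3*(-4127) = 12381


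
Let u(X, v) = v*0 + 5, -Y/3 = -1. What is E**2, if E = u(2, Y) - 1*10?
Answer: 25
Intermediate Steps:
Y = 3 (Y = -3*(-1) = 3)
u(X, v) = 5 (u(X, v) = 0 + 5 = 5)
E = -5 (E = 5 - 1*10 = 5 - 10 = -5)
E**2 = (-5)**2 = 25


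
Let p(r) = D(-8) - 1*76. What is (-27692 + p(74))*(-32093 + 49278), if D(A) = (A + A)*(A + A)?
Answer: -472793720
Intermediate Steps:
D(A) = 4*A**2 (D(A) = (2*A)*(2*A) = 4*A**2)
p(r) = 180 (p(r) = 4*(-8)**2 - 1*76 = 4*64 - 76 = 256 - 76 = 180)
(-27692 + p(74))*(-32093 + 49278) = (-27692 + 180)*(-32093 + 49278) = -27512*17185 = -472793720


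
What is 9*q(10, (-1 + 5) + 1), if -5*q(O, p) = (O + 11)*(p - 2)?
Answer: -567/5 ≈ -113.40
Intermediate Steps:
q(O, p) = -(-2 + p)*(11 + O)/5 (q(O, p) = -(O + 11)*(p - 2)/5 = -(11 + O)*(-2 + p)/5 = -(-2 + p)*(11 + O)/5)
9*q(10, (-1 + 5) + 1) = 9*(22/5 - 11*((-1 + 5) + 1)/5 + (2/5)*10 - 1/5*10*((-1 + 5) + 1)) = 9*(22/5 - 11*(4 + 1)/5 + 4 - 1/5*10*(4 + 1)) = 9*(22/5 - 11/5*5 + 4 - 1/5*10*5) = 9*(22/5 - 11 + 4 - 10) = 9*(-63/5) = -567/5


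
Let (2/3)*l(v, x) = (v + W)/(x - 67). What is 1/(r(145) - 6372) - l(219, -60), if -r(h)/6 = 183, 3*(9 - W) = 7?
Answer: 1264234/474345 ≈ 2.6652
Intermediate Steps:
W = 20/3 (W = 9 - 1/3*7 = 9 - 7/3 = 20/3 ≈ 6.6667)
r(h) = -1098 (r(h) = -6*183 = -1098)
l(v, x) = 3*(20/3 + v)/(2*(-67 + x)) (l(v, x) = 3*((v + 20/3)/(x - 67))/2 = 3*((20/3 + v)/(-67 + x))/2 = 3*(20/3 + v)/(2*(-67 + x)))
1/(r(145) - 6372) - l(219, -60) = 1/(-1098 - 6372) - (20 + 3*219)/(2*(-67 - 60)) = 1/(-7470) - (20 + 657)/(2*(-127)) = -1/7470 - (-1)*677/(2*127) = -1/7470 - 1*(-677/254) = -1/7470 + 677/254 = 1264234/474345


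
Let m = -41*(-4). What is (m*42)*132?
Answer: 909216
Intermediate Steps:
m = 164
(m*42)*132 = (164*42)*132 = 6888*132 = 909216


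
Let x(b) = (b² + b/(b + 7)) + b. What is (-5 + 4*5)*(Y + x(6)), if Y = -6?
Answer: 7110/13 ≈ 546.92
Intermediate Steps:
x(b) = b + b² + b/(7 + b) (x(b) = (b² + b/(7 + b)) + b = b + b² + b/(7 + b))
(-5 + 4*5)*(Y + x(6)) = (-5 + 4*5)*(-6 + 6*(8 + 6² + 8*6)/(7 + 6)) = (-5 + 20)*(-6 + 6*(8 + 36 + 48)/13) = 15*(-6 + 6*(1/13)*92) = 15*(-6 + 552/13) = 15*(474/13) = 7110/13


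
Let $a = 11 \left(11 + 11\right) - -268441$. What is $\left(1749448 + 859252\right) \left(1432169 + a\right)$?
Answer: $4437012612400$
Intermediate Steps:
$a = 268683$ ($a = 11 \cdot 22 + 268441 = 242 + 268441 = 268683$)
$\left(1749448 + 859252\right) \left(1432169 + a\right) = \left(1749448 + 859252\right) \left(1432169 + 268683\right) = 2608700 \cdot 1700852 = 4437012612400$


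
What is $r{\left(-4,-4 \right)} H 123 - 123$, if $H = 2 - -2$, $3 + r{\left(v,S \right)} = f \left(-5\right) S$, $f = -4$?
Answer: $-40959$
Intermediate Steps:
$r{\left(v,S \right)} = -3 + 20 S$ ($r{\left(v,S \right)} = -3 + \left(-4\right) \left(-5\right) S = -3 + 20 S$)
$H = 4$ ($H = 2 + 2 = 4$)
$r{\left(-4,-4 \right)} H 123 - 123 = \left(-3 + 20 \left(-4\right)\right) 4 \cdot 123 - 123 = \left(-3 - 80\right) 4 \cdot 123 - 123 = \left(-83\right) 4 \cdot 123 - 123 = \left(-332\right) 123 - 123 = -40836 - 123 = -40959$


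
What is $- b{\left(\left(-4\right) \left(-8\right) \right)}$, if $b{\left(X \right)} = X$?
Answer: $-32$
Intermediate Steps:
$- b{\left(\left(-4\right) \left(-8\right) \right)} = - \left(-4\right) \left(-8\right) = \left(-1\right) 32 = -32$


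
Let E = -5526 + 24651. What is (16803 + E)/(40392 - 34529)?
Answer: 35928/5863 ≈ 6.1279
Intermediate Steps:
E = 19125
(16803 + E)/(40392 - 34529) = (16803 + 19125)/(40392 - 34529) = 35928/5863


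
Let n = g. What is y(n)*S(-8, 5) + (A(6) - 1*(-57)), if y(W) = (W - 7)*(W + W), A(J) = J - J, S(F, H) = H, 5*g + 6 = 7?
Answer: 217/5 ≈ 43.400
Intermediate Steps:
g = ⅕ (g = -6/5 + (⅕)*7 = -6/5 + 7/5 = ⅕ ≈ 0.20000)
n = ⅕ ≈ 0.20000
A(J) = 0
y(W) = 2*W*(-7 + W) (y(W) = (-7 + W)*(2*W) = 2*W*(-7 + W))
y(n)*S(-8, 5) + (A(6) - 1*(-57)) = (2*(⅕)*(-7 + ⅕))*5 + (0 - 1*(-57)) = (2*(⅕)*(-34/5))*5 + (0 + 57) = -68/25*5 + 57 = -68/5 + 57 = 217/5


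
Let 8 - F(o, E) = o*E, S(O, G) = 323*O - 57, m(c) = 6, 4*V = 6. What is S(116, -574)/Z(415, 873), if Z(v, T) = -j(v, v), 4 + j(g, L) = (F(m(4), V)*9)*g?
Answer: 37411/3739 ≈ 10.006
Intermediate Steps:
V = 3/2 (V = (1/4)*6 = 3/2 ≈ 1.5000)
S(O, G) = -57 + 323*O
F(o, E) = 8 - E*o (F(o, E) = 8 - o*E = 8 - E*o)
j(g, L) = -4 - 9*g (j(g, L) = -4 + ((8 - 1*3/2*6)*9)*g = -4 + ((8 - 9)*9)*g = -4 + (-1*9)*g = -4 - 9*g)
Z(v, T) = 4 + 9*v (Z(v, T) = -(-4 - 9*v) = 4 + 9*v)
S(116, -574)/Z(415, 873) = (-57 + 323*116)/(4 + 9*415) = (-57 + 37468)/(4 + 3735) = 37411/3739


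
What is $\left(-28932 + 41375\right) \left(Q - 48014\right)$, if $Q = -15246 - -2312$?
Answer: $-758375964$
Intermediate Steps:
$Q = -12934$ ($Q = -15246 + 2312 = -12934$)
$\left(-28932 + 41375\right) \left(Q - 48014\right) = \left(-28932 + 41375\right) \left(-12934 - 48014\right) = 12443 \left(-60948\right) = -758375964$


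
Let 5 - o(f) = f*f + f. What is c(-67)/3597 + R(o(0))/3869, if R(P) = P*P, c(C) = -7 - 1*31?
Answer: -57097/13916793 ≈ -0.0041027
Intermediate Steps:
o(f) = 5 - f - f² (o(f) = 5 - (f*f + f) = 5 - (f² + f) = 5 - (f + f²) = 5 + (-f - f²) = 5 - f - f²)
c(C) = -38 (c(C) = -7 - 31 = -38)
R(P) = P²
c(-67)/3597 + R(o(0))/3869 = -38/3597 + (5 - 1*0 - 1*0²)²/3869 = -38*1/3597 + (5 + 0 - 1*0)²*(1/3869) = -38/3597 + (5 + 0 + 0)²*(1/3869) = -38/3597 + 5²*(1/3869) = -38/3597 + 25*(1/3869) = -38/3597 + 25/3869 = -57097/13916793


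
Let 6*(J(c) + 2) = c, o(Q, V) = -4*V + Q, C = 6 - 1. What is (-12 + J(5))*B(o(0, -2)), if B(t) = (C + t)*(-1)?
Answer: 1027/6 ≈ 171.17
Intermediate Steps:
C = 5
o(Q, V) = Q - 4*V
J(c) = -2 + c/6
B(t) = -5 - t (B(t) = (5 + t)*(-1) = -5 - t)
(-12 + J(5))*B(o(0, -2)) = (-12 + (-2 + (1/6)*5))*(-5 - (0 - 4*(-2))) = (-12 + (-2 + 5/6))*(-5 - (0 + 8)) = (-12 - 7/6)*(-5 - 1*8) = -79*(-5 - 8)/6 = -79/6*(-13) = 1027/6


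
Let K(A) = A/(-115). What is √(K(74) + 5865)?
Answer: √77556115/115 ≈ 76.579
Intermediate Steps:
K(A) = -A/115 (K(A) = A*(-1/115) = -A/115)
√(K(74) + 5865) = √(-1/115*74 + 5865) = √(-74/115 + 5865) = √(674401/115) = √77556115/115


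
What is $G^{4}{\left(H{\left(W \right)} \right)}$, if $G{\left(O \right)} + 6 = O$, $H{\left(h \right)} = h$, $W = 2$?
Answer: $256$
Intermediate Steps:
$G{\left(O \right)} = -6 + O$
$G^{4}{\left(H{\left(W \right)} \right)} = \left(-6 + 2\right)^{4} = \left(-4\right)^{4} = 256$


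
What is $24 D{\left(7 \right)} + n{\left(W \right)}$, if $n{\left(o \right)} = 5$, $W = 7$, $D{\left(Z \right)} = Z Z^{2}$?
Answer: $8237$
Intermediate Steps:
$D{\left(Z \right)} = Z^{3}$
$24 D{\left(7 \right)} + n{\left(W \right)} = 24 \cdot 7^{3} + 5 = 24 \cdot 343 + 5 = 8232 + 5 = 8237$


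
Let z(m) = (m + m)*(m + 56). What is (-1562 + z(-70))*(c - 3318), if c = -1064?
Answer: -1744036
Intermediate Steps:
z(m) = 2*m*(56 + m) (z(m) = (2*m)*(56 + m) = 2*m*(56 + m))
(-1562 + z(-70))*(c - 3318) = (-1562 + 2*(-70)*(56 - 70))*(-1064 - 3318) = (-1562 + 2*(-70)*(-14))*(-4382) = (-1562 + 1960)*(-4382) = 398*(-4382) = -1744036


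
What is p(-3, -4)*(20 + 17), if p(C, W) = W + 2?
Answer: -74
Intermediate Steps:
p(C, W) = 2 + W
p(-3, -4)*(20 + 17) = (2 - 4)*(20 + 17) = -2*37 = -74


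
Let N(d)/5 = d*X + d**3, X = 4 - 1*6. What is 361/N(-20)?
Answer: -361/39800 ≈ -0.0090704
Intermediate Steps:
X = -2 (X = 4 - 6 = -2)
N(d) = -10*d + 5*d**3 (N(d) = 5*(d*(-2) + d**3) = 5*(-2*d + d**3) = 5*(d**3 - 2*d) = -10*d + 5*d**3)
361/N(-20) = 361/((5*(-20)*(-2 + (-20)**2))) = 361/((5*(-20)*(-2 + 400))) = 361/((5*(-20)*398)) = 361/(-39800) = 361*(-1/39800) = -361/39800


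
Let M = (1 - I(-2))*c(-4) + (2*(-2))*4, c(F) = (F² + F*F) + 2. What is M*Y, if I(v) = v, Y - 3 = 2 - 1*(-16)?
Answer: 1806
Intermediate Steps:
Y = 21 (Y = 3 + (2 - 1*(-16)) = 3 + (2 + 16) = 3 + 18 = 21)
c(F) = 2 + 2*F² (c(F) = (F² + F²) + 2 = 2*F² + 2 = 2 + 2*F²)
M = 86 (M = (1 - 1*(-2))*(2 + 2*(-4)²) + (2*(-2))*4 = (1 + 2)*(2 + 2*16) - 4*4 = 3*(2 + 32) - 16 = 3*34 - 16 = 102 - 16 = 86)
M*Y = 86*21 = 1806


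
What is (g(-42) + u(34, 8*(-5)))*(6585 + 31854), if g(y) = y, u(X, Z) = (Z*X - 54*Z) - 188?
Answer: 21910230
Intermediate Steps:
u(X, Z) = -188 - 54*Z + X*Z (u(X, Z) = (X*Z - 54*Z) - 188 = (-54*Z + X*Z) - 188 = -188 - 54*Z + X*Z)
(g(-42) + u(34, 8*(-5)))*(6585 + 31854) = (-42 + (-188 - 432*(-5) + 34*(8*(-5))))*(6585 + 31854) = (-42 + (-188 - 54*(-40) + 34*(-40)))*38439 = (-42 + (-188 + 2160 - 1360))*38439 = (-42 + 612)*38439 = 570*38439 = 21910230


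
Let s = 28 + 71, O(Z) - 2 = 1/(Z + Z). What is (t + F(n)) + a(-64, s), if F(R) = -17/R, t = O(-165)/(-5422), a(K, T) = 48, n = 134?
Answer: 5739007297/119880420 ≈ 47.873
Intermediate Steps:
O(Z) = 2 + 1/(2*Z) (O(Z) = 2 + 1/(Z + Z) = 2 + 1/(2*Z))
s = 99
t = -659/1789260 (t = (2 + (½)/(-165))/(-5422) = (2 + (½)*(-1/165))*(-1/5422) = (2 - 1/330)*(-1/5422) = (659/330)*(-1/5422) = -659/1789260 ≈ -0.00036831)
(t + F(n)) + a(-64, s) = (-659/1789260 - 17/134) + 48 = -15252863/119880420 + 48 = 5739007297/119880420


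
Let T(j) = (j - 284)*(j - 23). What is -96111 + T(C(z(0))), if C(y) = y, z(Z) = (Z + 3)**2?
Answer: -92261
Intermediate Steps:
z(Z) = (3 + Z)**2
T(j) = (-284 + j)*(-23 + j)
-96111 + T(C(z(0))) = -96111 + (6532 + ((3 + 0)**2)**2 - 307*(3 + 0)**2) = -96111 + (6532 + (3**2)**2 - 307*3**2) = -96111 + (6532 + 9**2 - 307*9) = -96111 + (6532 + 81 - 2763) = -96111 + 3850 = -92261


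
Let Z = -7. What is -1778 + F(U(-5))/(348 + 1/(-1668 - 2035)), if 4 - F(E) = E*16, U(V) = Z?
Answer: -2290777706/1288643 ≈ -1777.7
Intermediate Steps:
U(V) = -7
F(E) = 4 - 16*E (F(E) = 4 - E*16 = 4 - 16*E)
-1778 + F(U(-5))/(348 + 1/(-1668 - 2035)) = -1778 + (4 - 16*(-7))/(348 + 1/(-1668 - 2035)) = -1778 + (4 + 112)/(348 + 1/(-3703)) = -1778 + 116/(348 - 1/3703) = -1778 + 116/(1288643/3703) = -1778 + 116*(3703/1288643) = -1778 + 429548/1288643 = -2290777706/1288643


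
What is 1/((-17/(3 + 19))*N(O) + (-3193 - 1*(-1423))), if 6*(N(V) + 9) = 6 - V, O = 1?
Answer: -132/232807 ≈ -0.00056699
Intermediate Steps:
N(V) = -8 - V/6 (N(V) = -9 + (6 - V)/6 = -9 + (1 - V/6) = -8 - V/6)
1/((-17/(3 + 19))*N(O) + (-3193 - 1*(-1423))) = 1/((-17/(3 + 19))*(-8 - ⅙*1) + (-3193 - 1*(-1423))) = 1/((-17/22)*(-8 - ⅙) + (-3193 + 1423)) = 1/(-17*1/22*(-49/6) - 1770) = 1/(-17/22*(-49/6) - 1770) = 1/(833/132 - 1770) = 1/(-232807/132) = -132/232807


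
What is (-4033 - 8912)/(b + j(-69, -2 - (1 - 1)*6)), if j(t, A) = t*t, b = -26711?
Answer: 2589/4390 ≈ 0.58975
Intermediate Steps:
j(t, A) = t²
(-4033 - 8912)/(b + j(-69, -2 - (1 - 1)*6)) = (-4033 - 8912)/(-26711 + (-69)²) = -12945/(-26711 + 4761) = -12945/(-21950) = -12945*(-1/21950) = 2589/4390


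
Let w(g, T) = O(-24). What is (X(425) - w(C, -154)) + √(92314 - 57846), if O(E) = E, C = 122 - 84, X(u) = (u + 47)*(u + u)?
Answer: 401224 + 2*√8617 ≈ 4.0141e+5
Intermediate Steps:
X(u) = 2*u*(47 + u) (X(u) = (47 + u)*(2*u) = 2*u*(47 + u))
C = 38
w(g, T) = -24
(X(425) - w(C, -154)) + √(92314 - 57846) = (2*425*(47 + 425) - 1*(-24)) + √(92314 - 57846) = (2*425*472 + 24) + √34468 = (401200 + 24) + 2*√8617 = 401224 + 2*√8617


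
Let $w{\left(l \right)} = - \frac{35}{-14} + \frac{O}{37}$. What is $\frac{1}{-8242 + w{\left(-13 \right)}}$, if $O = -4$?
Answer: $- \frac{74}{609731} \approx -0.00012136$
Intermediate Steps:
$w{\left(l \right)} = \frac{177}{74}$ ($w{\left(l \right)} = - \frac{35}{-14} - \frac{4}{37} = \left(-35\right) \left(- \frac{1}{14}\right) - \frac{4}{37} = \frac{5}{2} - \frac{4}{37} = \frac{177}{74}$)
$\frac{1}{-8242 + w{\left(-13 \right)}} = \frac{1}{-8242 + \frac{177}{74}} = \frac{1}{- \frac{609731}{74}} = - \frac{74}{609731}$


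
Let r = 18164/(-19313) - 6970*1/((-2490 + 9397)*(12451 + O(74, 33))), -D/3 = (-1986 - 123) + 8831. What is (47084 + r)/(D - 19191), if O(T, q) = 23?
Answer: -5596049864269421/4677770248052517 ≈ -1.1963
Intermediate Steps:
D = -20166 (D = -3*((-1986 - 123) + 8831) = -3*(-2109 + 8831) = -3*6722 = -20166)
r = -111793359583/118854847881 (r = 18164/(-19313) - 6970*1/((-2490 + 9397)*(12451 + 23)) = 18164*(-1/19313) - 6970/(6907*12474) = -18164/19313 - 6970/86157918 = -18164/19313 - 6970*1/86157918 = -18164/19313 - 3485/43078959 = -111793359583/118854847881 ≈ -0.94059)
(47084 + r)/(D - 19191) = (47084 - 111793359583/118854847881)/(-20166 - 19191) = (5596049864269421/118854847881)/(-39357) = (5596049864269421/118854847881)*(-1/39357) = -5596049864269421/4677770248052517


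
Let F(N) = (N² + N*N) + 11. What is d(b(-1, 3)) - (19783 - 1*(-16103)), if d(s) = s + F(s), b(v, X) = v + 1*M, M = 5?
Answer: -35839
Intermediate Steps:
F(N) = 11 + 2*N² (F(N) = (N² + N²) + 11 = 2*N² + 11 = 11 + 2*N²)
b(v, X) = 5 + v (b(v, X) = v + 1*5 = v + 5 = 5 + v)
d(s) = 11 + s + 2*s² (d(s) = s + (11 + 2*s²) = 11 + s + 2*s²)
d(b(-1, 3)) - (19783 - 1*(-16103)) = (11 + (5 - 1) + 2*(5 - 1)²) - (19783 - 1*(-16103)) = (11 + 4 + 2*4²) - (19783 + 16103) = (11 + 4 + 2*16) - 1*35886 = (11 + 4 + 32) - 35886 = 47 - 35886 = -35839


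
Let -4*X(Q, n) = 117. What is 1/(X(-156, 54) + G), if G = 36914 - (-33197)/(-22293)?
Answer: 89172/3288954139 ≈ 2.7113e-5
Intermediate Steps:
X(Q, n) = -117/4 (X(Q, n) = -¼*117 = -117/4)
G = 822890605/22293 (G = 36914 - (-33197)*(-1)/22293 = 36914 - 1*33197/22293 = 36914 - 33197/22293 = 822890605/22293 ≈ 36913.)
1/(X(-156, 54) + G) = 1/(-117/4 + 822890605/22293) = 1/(3288954139/89172) = 89172/3288954139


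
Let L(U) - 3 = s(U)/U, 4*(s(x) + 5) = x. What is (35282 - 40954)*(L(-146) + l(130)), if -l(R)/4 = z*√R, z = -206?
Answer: -1359862/73 - 4673728*√130 ≈ -5.3307e+7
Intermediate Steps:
s(x) = -5 + x/4
l(R) = 824*√R (l(R) = -(-824)*√R = 824*√R)
L(U) = 3 + (-5 + U/4)/U
(35282 - 40954)*(L(-146) + l(130)) = (35282 - 40954)*((13/4 - 5/(-146)) + 824*√130) = -5672*((13/4 - 5*(-1/146)) + 824*√130) = -5672*((13/4 + 5/146) + 824*√130) = -5672*(959/292 + 824*√130) = -1359862/73 - 4673728*√130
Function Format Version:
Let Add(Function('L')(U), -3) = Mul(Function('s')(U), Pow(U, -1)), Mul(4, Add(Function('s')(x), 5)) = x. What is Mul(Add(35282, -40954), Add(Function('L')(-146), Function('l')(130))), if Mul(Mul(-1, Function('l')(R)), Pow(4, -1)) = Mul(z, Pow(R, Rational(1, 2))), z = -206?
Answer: Add(Rational(-1359862, 73), Mul(-4673728, Pow(130, Rational(1, 2)))) ≈ -5.3307e+7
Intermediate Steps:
Function('s')(x) = Add(-5, Mul(Rational(1, 4), x))
Function('l')(R) = Mul(824, Pow(R, Rational(1, 2))) (Function('l')(R) = Mul(-4, Mul(-206, Pow(R, Rational(1, 2)))) = Mul(824, Pow(R, Rational(1, 2))))
Function('L')(U) = Add(3, Mul(Pow(U, -1), Add(-5, Mul(Rational(1, 4), U)))) (Function('L')(U) = Add(3, Mul(Add(-5, Mul(Rational(1, 4), U)), Pow(U, -1))) = Add(3, Mul(Pow(U, -1), Add(-5, Mul(Rational(1, 4), U)))))
Mul(Add(35282, -40954), Add(Function('L')(-146), Function('l')(130))) = Mul(Add(35282, -40954), Add(Add(Rational(13, 4), Mul(-5, Pow(-146, -1))), Mul(824, Pow(130, Rational(1, 2))))) = Mul(-5672, Add(Add(Rational(13, 4), Mul(-5, Rational(-1, 146))), Mul(824, Pow(130, Rational(1, 2))))) = Mul(-5672, Add(Add(Rational(13, 4), Rational(5, 146)), Mul(824, Pow(130, Rational(1, 2))))) = Mul(-5672, Add(Rational(959, 292), Mul(824, Pow(130, Rational(1, 2))))) = Add(Rational(-1359862, 73), Mul(-4673728, Pow(130, Rational(1, 2))))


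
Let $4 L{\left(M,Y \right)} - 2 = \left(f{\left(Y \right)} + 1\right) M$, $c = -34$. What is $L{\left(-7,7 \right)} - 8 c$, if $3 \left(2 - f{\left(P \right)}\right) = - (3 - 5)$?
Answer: $\frac{3221}{12} \approx 268.42$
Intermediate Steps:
$f{\left(P \right)} = \frac{4}{3}$ ($f{\left(P \right)} = 2 - \frac{\left(-1\right) \left(3 - 5\right)}{3} = 2 - \frac{\left(-1\right) \left(-2\right)}{3} = 2 - \frac{2}{3} = \frac{4}{3}$)
$L{\left(M,Y \right)} = \frac{1}{2} + \frac{7 M}{12}$ ($L{\left(M,Y \right)} = \frac{1}{2} + \frac{\left(\frac{4}{3} + 1\right) M}{4} = \frac{1}{2} + \frac{\frac{7}{3} M}{4} = \frac{1}{2} + \frac{7 M}{12}$)
$L{\left(-7,7 \right)} - 8 c = \left(\frac{1}{2} + \frac{7}{12} \left(-7\right)\right) - -272 = \left(\frac{1}{2} - \frac{49}{12}\right) + 272 = - \frac{43}{12} + 272 = \frac{3221}{12}$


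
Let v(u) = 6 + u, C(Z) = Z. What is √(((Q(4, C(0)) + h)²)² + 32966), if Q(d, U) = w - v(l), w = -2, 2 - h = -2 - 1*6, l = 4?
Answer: √32982 ≈ 181.61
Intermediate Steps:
h = 10 (h = 2 - (-2 - 1*6) = 2 - (-2 - 6) = 2 - 1*(-8) = 2 + 8 = 10)
Q(d, U) = -12 (Q(d, U) = -2 - (6 + 4) = -2 - 1*10 = -2 - 10 = -12)
√(((Q(4, C(0)) + h)²)² + 32966) = √(((-12 + 10)²)² + 32966) = √(((-2)²)² + 32966) = √(4² + 32966) = √(16 + 32966) = √32982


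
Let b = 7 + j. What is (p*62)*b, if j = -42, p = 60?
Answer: -130200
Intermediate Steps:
b = -35 (b = 7 - 42 = -35)
(p*62)*b = (60*62)*(-35) = 3720*(-35) = -130200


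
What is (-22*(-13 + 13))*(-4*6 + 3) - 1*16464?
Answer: -16464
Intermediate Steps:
(-22*(-13 + 13))*(-4*6 + 3) - 1*16464 = (-22*0)*(-24 + 3) - 16464 = 0*(-21) - 16464 = 0 - 16464 = -16464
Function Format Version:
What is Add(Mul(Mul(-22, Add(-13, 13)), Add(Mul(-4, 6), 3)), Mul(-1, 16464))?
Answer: -16464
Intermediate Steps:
Add(Mul(Mul(-22, Add(-13, 13)), Add(Mul(-4, 6), 3)), Mul(-1, 16464)) = Add(Mul(Mul(-22, 0), Add(-24, 3)), -16464) = Add(Mul(0, -21), -16464) = Add(0, -16464) = -16464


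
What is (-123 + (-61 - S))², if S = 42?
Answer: 51076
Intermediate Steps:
(-123 + (-61 - S))² = (-123 + (-61 - 1*42))² = (-123 + (-61 - 42))² = (-123 - 103)² = (-226)² = 51076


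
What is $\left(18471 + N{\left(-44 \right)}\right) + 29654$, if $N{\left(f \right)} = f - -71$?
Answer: $48152$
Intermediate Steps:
$N{\left(f \right)} = 71 + f$ ($N{\left(f \right)} = f + 71 = 71 + f$)
$\left(18471 + N{\left(-44 \right)}\right) + 29654 = \left(18471 + \left(71 - 44\right)\right) + 29654 = \left(18471 + 27\right) + 29654 = 18498 + 29654 = 48152$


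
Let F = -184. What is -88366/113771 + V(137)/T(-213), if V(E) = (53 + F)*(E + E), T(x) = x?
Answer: 4064874316/24233223 ≈ 167.74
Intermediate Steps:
V(E) = -262*E (V(E) = (53 - 184)*(E + E) = -262*E)
-88366/113771 + V(137)/T(-213) = -88366/113771 - 262*137/(-213) = -88366*1/113771 - 35894*(-1/213) = -88366/113771 + 35894/213 = 4064874316/24233223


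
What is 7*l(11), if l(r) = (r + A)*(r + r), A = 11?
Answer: 3388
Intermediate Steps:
l(r) = 2*r*(11 + r) (l(r) = (r + 11)*(r + r) = (11 + r)*(2*r) = 2*r*(11 + r))
7*l(11) = 7*(2*11*(11 + 11)) = 7*(2*11*22) = 7*484 = 3388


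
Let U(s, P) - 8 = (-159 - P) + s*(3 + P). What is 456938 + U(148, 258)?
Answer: 495157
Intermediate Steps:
U(s, P) = -151 - P + s*(3 + P) (U(s, P) = 8 + ((-159 - P) + s*(3 + P)) = 8 + (-159 - P + s*(3 + P)) = -151 - P + s*(3 + P))
456938 + U(148, 258) = 456938 + (-151 - 1*258 + 3*148 + 258*148) = 456938 + (-151 - 258 + 444 + 38184) = 456938 + 38219 = 495157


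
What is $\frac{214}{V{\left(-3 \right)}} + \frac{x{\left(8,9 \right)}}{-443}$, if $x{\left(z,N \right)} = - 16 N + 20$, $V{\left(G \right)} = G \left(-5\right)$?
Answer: $\frac{96662}{6645} \approx 14.547$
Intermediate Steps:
$V{\left(G \right)} = - 5 G$
$x{\left(z,N \right)} = 20 - 16 N$
$\frac{214}{V{\left(-3 \right)}} + \frac{x{\left(8,9 \right)}}{-443} = \frac{214}{\left(-5\right) \left(-3\right)} + \frac{20 - 144}{-443} = \frac{214}{15} + \left(20 - 144\right) \left(- \frac{1}{443}\right) = 214 \cdot \frac{1}{15} - - \frac{124}{443} = \frac{214}{15} + \frac{124}{443} = \frac{96662}{6645}$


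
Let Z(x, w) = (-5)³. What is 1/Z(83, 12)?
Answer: -1/125 ≈ -0.0080000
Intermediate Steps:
Z(x, w) = -125
1/Z(83, 12) = 1/(-125) = -1/125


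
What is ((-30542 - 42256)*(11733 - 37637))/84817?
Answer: 1885759392/84817 ≈ 22233.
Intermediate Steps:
((-30542 - 42256)*(11733 - 37637))/84817 = -72798*(-25904)*(1/84817) = 1885759392*(1/84817) = 1885759392/84817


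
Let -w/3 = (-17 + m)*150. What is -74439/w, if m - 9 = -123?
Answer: -8271/6550 ≈ -1.2627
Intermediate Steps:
m = -114 (m = 9 - 123 = -114)
w = 58950 (w = -3*(-17 - 114)*150 = -(-393)*150 = -3*(-19650) = 58950)
-74439/w = -74439/58950 = -74439*1/58950 = -8271/6550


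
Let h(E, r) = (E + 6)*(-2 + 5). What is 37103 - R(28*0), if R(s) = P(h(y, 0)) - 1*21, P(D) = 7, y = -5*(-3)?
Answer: 37117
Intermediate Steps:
y = 15
h(E, r) = 18 + 3*E (h(E, r) = (6 + E)*3 = 18 + 3*E)
R(s) = -14 (R(s) = 7 - 1*21 = 7 - 21 = -14)
37103 - R(28*0) = 37103 - 1*(-14) = 37103 + 14 = 37117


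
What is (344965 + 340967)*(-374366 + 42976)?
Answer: -227311005480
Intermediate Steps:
(344965 + 340967)*(-374366 + 42976) = 685932*(-331390) = -227311005480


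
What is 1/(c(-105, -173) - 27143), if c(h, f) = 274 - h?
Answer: -1/26764 ≈ -3.7364e-5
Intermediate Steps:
1/(c(-105, -173) - 27143) = 1/((274 - 1*(-105)) - 27143) = 1/((274 + 105) - 27143) = 1/(379 - 27143) = 1/(-26764) = -1/26764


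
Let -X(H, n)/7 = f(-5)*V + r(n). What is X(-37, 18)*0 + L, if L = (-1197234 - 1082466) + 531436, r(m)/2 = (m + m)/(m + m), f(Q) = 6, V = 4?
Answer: -1748264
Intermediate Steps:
r(m) = 2 (r(m) = 2*((m + m)/(m + m)) = 2*((2*m)/((2*m))) = 2*((2*m)*(1/(2*m))) = 2*1 = 2)
X(H, n) = -182 (X(H, n) = -7*(6*4 + 2) = -7*(24 + 2) = -7*26 = -182)
L = -1748264 (L = -2279700 + 531436 = -1748264)
X(-37, 18)*0 + L = -182*0 - 1748264 = 0 - 1748264 = -1748264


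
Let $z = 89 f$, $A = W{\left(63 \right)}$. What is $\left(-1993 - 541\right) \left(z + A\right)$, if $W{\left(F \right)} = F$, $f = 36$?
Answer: $-8278578$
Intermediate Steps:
$A = 63$
$z = 3204$ ($z = 89 \cdot 36 = 3204$)
$\left(-1993 - 541\right) \left(z + A\right) = \left(-1993 - 541\right) \left(3204 + 63\right) = \left(-2534\right) 3267 = -8278578$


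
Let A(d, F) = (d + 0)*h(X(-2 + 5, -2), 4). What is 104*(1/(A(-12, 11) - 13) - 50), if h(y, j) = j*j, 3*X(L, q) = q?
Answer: -1066104/205 ≈ -5200.5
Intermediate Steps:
X(L, q) = q/3
h(y, j) = j**2
A(d, F) = 16*d (A(d, F) = (d + 0)*4**2 = d*16 = 16*d)
104*(1/(A(-12, 11) - 13) - 50) = 104*(1/(16*(-12) - 13) - 50) = 104*(1/(-192 - 13) - 50) = 104*(1/(-205) - 50) = 104*(-1/205 - 50) = 104*(-10251/205) = -1066104/205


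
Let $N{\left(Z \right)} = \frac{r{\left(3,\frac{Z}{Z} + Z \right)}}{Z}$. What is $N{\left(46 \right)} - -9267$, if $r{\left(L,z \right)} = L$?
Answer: $\frac{426285}{46} \approx 9267.1$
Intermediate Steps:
$N{\left(Z \right)} = \frac{3}{Z}$
$N{\left(46 \right)} - -9267 = \frac{3}{46} - -9267 = 3 \cdot \frac{1}{46} + 9267 = \frac{3}{46} + 9267 = \frac{426285}{46}$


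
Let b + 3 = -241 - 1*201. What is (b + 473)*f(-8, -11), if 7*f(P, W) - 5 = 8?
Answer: 52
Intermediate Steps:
b = -445 (b = -3 + (-241 - 1*201) = -3 + (-241 - 201) = -3 - 442 = -445)
f(P, W) = 13/7 (f(P, W) = 5/7 + (⅐)*8 = 5/7 + 8/7 = 13/7)
(b + 473)*f(-8, -11) = (-445 + 473)*(13/7) = 28*(13/7) = 52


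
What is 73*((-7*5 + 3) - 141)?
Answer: -12629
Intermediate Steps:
73*((-7*5 + 3) - 141) = 73*((-35 + 3) - 141) = 73*(-32 - 141) = 73*(-173) = -12629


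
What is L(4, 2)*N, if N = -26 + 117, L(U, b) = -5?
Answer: -455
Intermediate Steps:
N = 91
L(4, 2)*N = -5*91 = -455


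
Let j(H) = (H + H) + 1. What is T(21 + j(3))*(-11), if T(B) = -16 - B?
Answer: 484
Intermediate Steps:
j(H) = 1 + 2*H (j(H) = 2*H + 1 = 1 + 2*H)
T(21 + j(3))*(-11) = (-16 - (21 + (1 + 2*3)))*(-11) = (-16 - (21 + (1 + 6)))*(-11) = (-16 - (21 + 7))*(-11) = (-16 - 1*28)*(-11) = (-16 - 28)*(-11) = -44*(-11) = 484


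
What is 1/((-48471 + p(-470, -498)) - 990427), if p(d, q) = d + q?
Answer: -1/1039866 ≈ -9.6166e-7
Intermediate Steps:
1/((-48471 + p(-470, -498)) - 990427) = 1/((-48471 + (-470 - 498)) - 990427) = 1/((-48471 - 968) - 990427) = 1/(-49439 - 990427) = 1/(-1039866) = -1/1039866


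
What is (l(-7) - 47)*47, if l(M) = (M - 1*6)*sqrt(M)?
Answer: -2209 - 611*I*sqrt(7) ≈ -2209.0 - 1616.6*I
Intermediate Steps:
l(M) = sqrt(M)*(-6 + M) (l(M) = (M - 6)*sqrt(M) = (-6 + M)*sqrt(M) = sqrt(M)*(-6 + M))
(l(-7) - 47)*47 = (sqrt(-7)*(-6 - 7) - 47)*47 = ((I*sqrt(7))*(-13) - 47)*47 = (-13*I*sqrt(7) - 47)*47 = (-47 - 13*I*sqrt(7))*47 = -2209 - 611*I*sqrt(7)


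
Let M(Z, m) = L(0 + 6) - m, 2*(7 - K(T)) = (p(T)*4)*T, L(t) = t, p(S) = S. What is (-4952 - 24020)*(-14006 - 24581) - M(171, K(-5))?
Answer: 1117942515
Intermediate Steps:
K(T) = 7 - 2*T**2 (K(T) = 7 - T*4*T/2 = 7 - 4*T*T/2 = 7 - 2*T**2)
M(Z, m) = 6 - m (M(Z, m) = (0 + 6) - m = 6 - m)
(-4952 - 24020)*(-14006 - 24581) - M(171, K(-5)) = (-4952 - 24020)*(-14006 - 24581) - (6 - (7 - 2*(-5)**2)) = -28972*(-38587) - (6 - (7 - 2*25)) = 1117942564 - (6 - (7 - 50)) = 1117942564 - (6 - 1*(-43)) = 1117942564 - (6 + 43) = 1117942564 - 1*49 = 1117942564 - 49 = 1117942515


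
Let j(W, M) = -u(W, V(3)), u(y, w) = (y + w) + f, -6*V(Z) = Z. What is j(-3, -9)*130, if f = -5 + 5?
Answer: 455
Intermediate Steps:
V(Z) = -Z/6
f = 0
u(y, w) = w + y (u(y, w) = (y + w) + 0 = (w + y) + 0 = w + y)
j(W, M) = 1/2 - W (j(W, M) = -(-1/6*3 + W) = -(-1/2 + W) = 1/2 - W)
j(-3, -9)*130 = (1/2 - 1*(-3))*130 = (1/2 + 3)*130 = (7/2)*130 = 455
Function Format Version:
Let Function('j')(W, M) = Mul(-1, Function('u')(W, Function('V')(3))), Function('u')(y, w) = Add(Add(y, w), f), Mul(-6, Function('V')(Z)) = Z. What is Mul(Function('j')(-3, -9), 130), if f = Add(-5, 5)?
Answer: 455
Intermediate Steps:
Function('V')(Z) = Mul(Rational(-1, 6), Z)
f = 0
Function('u')(y, w) = Add(w, y) (Function('u')(y, w) = Add(Add(y, w), 0) = Add(Add(w, y), 0) = Add(w, y))
Function('j')(W, M) = Add(Rational(1, 2), Mul(-1, W)) (Function('j')(W, M) = Mul(-1, Add(Mul(Rational(-1, 6), 3), W)) = Mul(-1, Add(Rational(-1, 2), W)) = Add(Rational(1, 2), Mul(-1, W)))
Mul(Function('j')(-3, -9), 130) = Mul(Add(Rational(1, 2), Mul(-1, -3)), 130) = Mul(Add(Rational(1, 2), 3), 130) = Mul(Rational(7, 2), 130) = 455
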